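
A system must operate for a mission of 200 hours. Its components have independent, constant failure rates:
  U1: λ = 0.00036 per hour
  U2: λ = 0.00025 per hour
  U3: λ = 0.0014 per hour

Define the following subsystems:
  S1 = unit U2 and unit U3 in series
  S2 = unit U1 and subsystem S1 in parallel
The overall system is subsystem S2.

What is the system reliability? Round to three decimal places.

0.980

R(U1) = exp(−0.00036 × 200) = 0.93053
R(U2) = exp(−0.00025 × 200) = 0.95123
R(U3) = exp(−0.0014 × 200) = 0.75578
Series (U2 and U3): 0.95123 × 0.75578 = 0.71892
Parallel (U1 and [0.71892]): 1 − (1 − 0.93053)(1 − 0.71892) = 0.980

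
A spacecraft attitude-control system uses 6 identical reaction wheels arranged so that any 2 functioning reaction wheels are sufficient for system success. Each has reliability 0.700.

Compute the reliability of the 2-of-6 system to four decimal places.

0.9891

R = Σ_{i=2}^{6} C(6,i) p^i (1−p)^{6−i} with p = 0.700
C(6,2)·0.700^2·0.300^4 = 0.059535
C(6,3)·0.700^3·0.300^3 = 0.185220
C(6,4)·0.700^4·0.300^2 = 0.324135
C(6,5)·0.700^5·0.300^1 = 0.302526
C(6,6)·0.700^6·0.300^0 = 0.117649
Sum = 0.9891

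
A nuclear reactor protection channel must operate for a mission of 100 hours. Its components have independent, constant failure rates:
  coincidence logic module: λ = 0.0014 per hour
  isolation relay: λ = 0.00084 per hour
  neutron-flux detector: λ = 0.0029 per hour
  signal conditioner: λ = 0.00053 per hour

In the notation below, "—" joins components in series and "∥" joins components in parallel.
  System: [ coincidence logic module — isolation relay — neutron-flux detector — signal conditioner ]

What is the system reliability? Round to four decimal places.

R(coincidence logic module) = exp(−0.0014 × 100) = 0.869358
R(isolation relay) = exp(−0.00084 × 100) = 0.919431
R(neutron-flux detector) = exp(−0.0029 × 100) = 0.748264
R(signal conditioner) = exp(−0.00053 × 100) = 0.948380
Series (coincidence logic module, isolation relay, neutron-flux detector, and signal conditioner): 0.869358 × 0.919431 × 0.748264 × 0.948380 = 0.5672

0.5672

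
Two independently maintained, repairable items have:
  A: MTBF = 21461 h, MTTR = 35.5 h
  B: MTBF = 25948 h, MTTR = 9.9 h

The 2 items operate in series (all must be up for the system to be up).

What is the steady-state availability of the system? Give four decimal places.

A(A) = MTBF/(MTBF+MTTR) = 21461/(21461+35.5) = 0.998349
A(B) = MTBF/(MTBF+MTTR) = 25948/(25948+9.9) = 0.999619
Series availability: 0.998349 × 0.999619 = 0.9980

0.9980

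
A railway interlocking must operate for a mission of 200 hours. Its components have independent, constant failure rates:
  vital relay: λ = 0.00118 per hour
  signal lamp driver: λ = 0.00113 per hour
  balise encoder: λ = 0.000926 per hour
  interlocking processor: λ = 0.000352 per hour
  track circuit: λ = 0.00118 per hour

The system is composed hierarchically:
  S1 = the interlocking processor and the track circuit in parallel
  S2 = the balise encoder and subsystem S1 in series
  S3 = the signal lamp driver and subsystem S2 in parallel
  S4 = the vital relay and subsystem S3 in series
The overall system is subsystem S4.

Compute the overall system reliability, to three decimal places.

R(vital relay) = exp(−0.00118 × 200) = 0.78978
R(signal lamp driver) = exp(−0.00113 × 200) = 0.79772
R(balise encoder) = exp(−0.000926 × 200) = 0.83094
R(interlocking processor) = exp(−0.000352 × 200) = 0.93202
R(track circuit) = exp(−0.00118 × 200) = 0.78978
Parallel (interlocking processor and track circuit): 1 − (1 − 0.93202)(1 − 0.78978) = 0.98571
Series (balise encoder and [0.98571]): 0.83094 × 0.98571 = 0.81907
Parallel (signal lamp driver and [0.81907]): 1 − (1 − 0.79772)(1 − 0.81907) = 0.96340
Series (vital relay and [0.96340]): 0.78978 × 0.96340 = 0.761

0.761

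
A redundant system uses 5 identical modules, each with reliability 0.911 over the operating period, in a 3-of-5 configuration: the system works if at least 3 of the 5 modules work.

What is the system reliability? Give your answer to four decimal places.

R = Σ_{i=3}^{5} C(5,i) p^i (1−p)^{5−i} with p = 0.911
C(5,3)·0.911^3·0.089^2 = 0.059887
C(5,4)·0.911^4·0.089^1 = 0.306502
C(5,5)·0.911^5·0.089^0 = 0.627468
Sum = 0.9939

0.9939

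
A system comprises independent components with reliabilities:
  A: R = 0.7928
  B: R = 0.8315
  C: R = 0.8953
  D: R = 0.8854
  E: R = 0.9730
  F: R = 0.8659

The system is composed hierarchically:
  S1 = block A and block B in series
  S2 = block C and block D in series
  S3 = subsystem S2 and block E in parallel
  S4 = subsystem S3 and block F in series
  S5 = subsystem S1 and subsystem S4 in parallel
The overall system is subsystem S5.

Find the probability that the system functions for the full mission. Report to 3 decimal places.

Series (A and B): 0.79280 × 0.83150 = 0.65921
Series (C and D): 0.89530 × 0.88540 = 0.79270
Parallel ([0.79270] and E): 1 − (1 − 0.79270)(1 − 0.97300) = 0.99440
Series ([0.99440] and F): 0.99440 × 0.86590 = 0.86105
Parallel ([0.65921] and [0.86105]): 1 − (1 − 0.65921)(1 − 0.86105) = 0.953

0.953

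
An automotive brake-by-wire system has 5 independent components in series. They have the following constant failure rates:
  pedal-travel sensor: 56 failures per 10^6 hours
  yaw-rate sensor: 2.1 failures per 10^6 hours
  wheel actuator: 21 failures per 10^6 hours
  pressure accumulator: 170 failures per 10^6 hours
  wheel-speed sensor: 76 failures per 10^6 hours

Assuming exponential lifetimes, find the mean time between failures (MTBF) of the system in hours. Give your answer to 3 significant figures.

Series of exponential components: λ_sys = Σ λ_i
λ_sys = 0.000056 + 0.0000021 + 0.000021 + 0.00017 + 0.000076 = 3.2510e-04 /h
MTBF = 1 / λ_sys = 3080 h

3080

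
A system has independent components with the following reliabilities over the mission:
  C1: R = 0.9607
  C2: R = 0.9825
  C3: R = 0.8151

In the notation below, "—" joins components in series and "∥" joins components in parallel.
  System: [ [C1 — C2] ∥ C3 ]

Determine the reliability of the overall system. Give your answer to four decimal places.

0.9896

Series (C1 and C2): 0.960700 × 0.982500 = 0.943888
Parallel ([0.943888] and C3): 1 − (1 − 0.943888)(1 − 0.815100) = 0.9896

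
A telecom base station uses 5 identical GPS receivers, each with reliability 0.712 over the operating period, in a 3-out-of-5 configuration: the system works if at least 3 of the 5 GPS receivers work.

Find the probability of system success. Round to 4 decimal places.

0.8524

R = Σ_{i=3}^{5} C(5,i) p^i (1−p)^{5−i} with p = 0.712
C(5,3)·0.712^3·0.288^2 = 0.299381
C(5,4)·0.712^4·0.288^1 = 0.370069
C(5,5)·0.712^5·0.288^0 = 0.182978
Sum = 0.8524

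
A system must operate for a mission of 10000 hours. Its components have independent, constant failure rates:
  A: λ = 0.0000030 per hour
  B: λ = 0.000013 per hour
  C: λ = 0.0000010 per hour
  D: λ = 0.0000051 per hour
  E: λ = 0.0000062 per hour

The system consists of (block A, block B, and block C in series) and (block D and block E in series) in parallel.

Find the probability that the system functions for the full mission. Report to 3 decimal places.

R(A) = exp(−0.0000030 × 10000) = 0.97045
R(B) = exp(−0.000013 × 10000) = 0.87810
R(C) = exp(−0.0000010 × 10000) = 0.99005
R(D) = exp(−0.0000051 × 10000) = 0.95028
R(E) = exp(−0.0000062 × 10000) = 0.93988
Series (A, B, and C): 0.97045 × 0.87810 × 0.99005 = 0.84367
Series (D and E): 0.95028 × 0.93988 = 0.89315
Parallel ([0.84367] and [0.89315]): 1 − (1 − 0.84367)(1 − 0.89315) = 0.983

0.983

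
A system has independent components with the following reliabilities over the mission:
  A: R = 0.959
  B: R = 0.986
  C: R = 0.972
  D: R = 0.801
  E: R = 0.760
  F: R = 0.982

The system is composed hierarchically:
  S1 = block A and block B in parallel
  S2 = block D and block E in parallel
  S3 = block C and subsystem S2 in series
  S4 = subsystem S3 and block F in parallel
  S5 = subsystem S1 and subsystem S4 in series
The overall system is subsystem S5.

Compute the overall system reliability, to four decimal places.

Parallel (A and B): 1 − (1 − 0.959000)(1 − 0.986000) = 0.999426
Parallel (D and E): 1 − (1 − 0.801000)(1 − 0.760000) = 0.952240
Series (C and [0.952240]): 0.972000 × 0.952240 = 0.925577
Parallel ([0.925577] and F): 1 − (1 − 0.925577)(1 − 0.982000) = 0.998660
Series ([0.999426] and [0.998660]): 0.999426 × 0.998660 = 0.9981

0.9981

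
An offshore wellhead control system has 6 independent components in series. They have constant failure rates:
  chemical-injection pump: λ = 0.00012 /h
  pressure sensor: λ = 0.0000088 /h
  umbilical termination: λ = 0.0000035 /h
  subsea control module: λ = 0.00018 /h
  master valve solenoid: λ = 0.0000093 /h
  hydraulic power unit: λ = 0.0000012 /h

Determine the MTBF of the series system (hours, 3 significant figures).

Series of exponential components: λ_sys = Σ λ_i
λ_sys = 0.00012 + 0.0000088 + 0.0000035 + 0.00018 + 0.0000093 + 0.0000012 = 3.2280e-04 /h
MTBF = 1 / λ_sys = 3100 h

3100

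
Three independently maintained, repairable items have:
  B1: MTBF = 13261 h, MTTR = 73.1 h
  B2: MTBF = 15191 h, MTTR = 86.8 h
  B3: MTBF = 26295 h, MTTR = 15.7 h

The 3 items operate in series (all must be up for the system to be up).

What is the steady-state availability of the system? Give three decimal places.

A(B1) = MTBF/(MTBF+MTTR) = 13261/(13261+73.1) = 0.994518
A(B2) = MTBF/(MTBF+MTTR) = 15191/(15191+86.8) = 0.994319
A(B3) = MTBF/(MTBF+MTTR) = 26295/(26295+15.7) = 0.999403
Series availability: 0.994518 × 0.994319 × 0.999403 = 0.988

0.988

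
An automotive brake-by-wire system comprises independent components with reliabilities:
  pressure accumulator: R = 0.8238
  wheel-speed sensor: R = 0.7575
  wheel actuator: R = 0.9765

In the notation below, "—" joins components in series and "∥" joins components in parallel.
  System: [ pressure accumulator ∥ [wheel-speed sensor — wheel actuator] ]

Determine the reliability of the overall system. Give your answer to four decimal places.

Series (wheel-speed sensor and wheel actuator): 0.757500 × 0.976500 = 0.739699
Parallel (pressure accumulator and [0.739699]): 1 − (1 − 0.823800)(1 − 0.739699) = 0.9541

0.9541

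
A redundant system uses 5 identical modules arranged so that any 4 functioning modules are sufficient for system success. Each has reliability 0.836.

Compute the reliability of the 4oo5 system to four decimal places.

0.8089

R = Σ_{i=4}^{5} C(5,i) p^i (1−p)^{5−i} with p = 0.836
C(5,4)·0.836^4·0.164^1 = 0.400534
C(5,5)·0.836^5·0.164^0 = 0.408349
Sum = 0.8089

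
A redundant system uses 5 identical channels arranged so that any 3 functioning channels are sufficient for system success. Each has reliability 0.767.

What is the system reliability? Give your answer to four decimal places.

0.9136

R = Σ_{i=3}^{5} C(5,i) p^i (1−p)^{5−i} with p = 0.767
C(5,3)·0.767^3·0.233^2 = 0.244962
C(5,4)·0.767^4·0.233^1 = 0.403188
C(5,5)·0.767^5·0.233^0 = 0.265446
Sum = 0.9136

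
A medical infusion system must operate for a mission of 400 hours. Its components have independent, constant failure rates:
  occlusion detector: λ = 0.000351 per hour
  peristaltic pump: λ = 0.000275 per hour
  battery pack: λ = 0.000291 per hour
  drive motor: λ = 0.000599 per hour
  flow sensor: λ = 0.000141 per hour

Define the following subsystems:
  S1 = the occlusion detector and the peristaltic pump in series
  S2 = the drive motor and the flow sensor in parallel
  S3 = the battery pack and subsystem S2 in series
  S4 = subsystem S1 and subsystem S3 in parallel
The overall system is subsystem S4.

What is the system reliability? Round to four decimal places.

R(occlusion detector) = exp(−0.000351 × 400) = 0.869011
R(peristaltic pump) = exp(−0.000275 × 400) = 0.895834
R(battery pack) = exp(−0.000291 × 400) = 0.890119
R(drive motor) = exp(−0.000599 × 400) = 0.786943
R(flow sensor) = exp(−0.000141 × 400) = 0.945161
Series (occlusion detector and peristaltic pump): 0.869011 × 0.895834 = 0.778490
Parallel (drive motor and flow sensor): 1 − (1 − 0.786943)(1 − 0.945161) = 0.988316
Series (battery pack and [0.988316]): 0.890119 × 0.988316 = 0.879719
Parallel ([0.778490] and [0.879719]): 1 − (1 − 0.778490)(1 − 0.879719) = 0.9734

0.9734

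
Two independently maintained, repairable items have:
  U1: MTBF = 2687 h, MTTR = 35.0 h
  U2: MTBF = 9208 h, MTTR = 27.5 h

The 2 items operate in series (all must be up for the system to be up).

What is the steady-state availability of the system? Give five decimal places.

A(U1) = MTBF/(MTBF+MTTR) = 2687/(2687+35.0) = 0.987142
A(U2) = MTBF/(MTBF+MTTR) = 9208/(9208+27.5) = 0.997022
Series availability: 0.987142 × 0.997022 = 0.98420

0.98420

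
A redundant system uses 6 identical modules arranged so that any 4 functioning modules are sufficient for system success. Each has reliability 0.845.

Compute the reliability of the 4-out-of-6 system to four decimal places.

0.9484

R = Σ_{i=4}^{6} C(6,i) p^i (1−p)^{6−i} with p = 0.845
C(6,4)·0.845^4·0.155^2 = 0.183731
C(6,5)·0.845^5·0.155^1 = 0.400651
C(6,6)·0.845^6·0.155^0 = 0.364033
Sum = 0.9484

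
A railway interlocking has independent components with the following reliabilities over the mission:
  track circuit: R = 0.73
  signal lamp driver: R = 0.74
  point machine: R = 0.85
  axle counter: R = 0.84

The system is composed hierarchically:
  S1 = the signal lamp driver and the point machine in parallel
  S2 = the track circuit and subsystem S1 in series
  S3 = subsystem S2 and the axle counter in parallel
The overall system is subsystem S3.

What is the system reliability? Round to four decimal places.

Parallel (signal lamp driver and point machine): 1 − (1 − 0.740000)(1 − 0.850000) = 0.961000
Series (track circuit and [0.961000]): 0.730000 × 0.961000 = 0.701530
Parallel ([0.701530] and axle counter): 1 − (1 − 0.701530)(1 − 0.840000) = 0.9522

0.9522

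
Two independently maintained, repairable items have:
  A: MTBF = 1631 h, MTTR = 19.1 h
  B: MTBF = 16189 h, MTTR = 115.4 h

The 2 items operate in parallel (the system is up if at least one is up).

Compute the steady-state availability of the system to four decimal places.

0.9999

A(A) = MTBF/(MTBF+MTTR) = 1631/(1631+19.1) = 0.988425
A(B) = MTBF/(MTBF+MTTR) = 16189/(16189+115.4) = 0.992922
Parallel availability: 1 − (1 − 0.988425)(1 − 0.992922) = 0.9999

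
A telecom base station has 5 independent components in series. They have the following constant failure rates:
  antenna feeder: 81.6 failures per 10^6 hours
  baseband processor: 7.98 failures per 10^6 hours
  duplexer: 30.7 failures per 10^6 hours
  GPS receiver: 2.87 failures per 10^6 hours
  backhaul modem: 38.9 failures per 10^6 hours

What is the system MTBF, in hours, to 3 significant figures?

6170

Series of exponential components: λ_sys = Σ λ_i
λ_sys = 0.0000816 + 0.00000798 + 0.0000307 + 0.00000287 + 0.0000389 = 1.6205e-04 /h
MTBF = 1 / λ_sys = 6170 h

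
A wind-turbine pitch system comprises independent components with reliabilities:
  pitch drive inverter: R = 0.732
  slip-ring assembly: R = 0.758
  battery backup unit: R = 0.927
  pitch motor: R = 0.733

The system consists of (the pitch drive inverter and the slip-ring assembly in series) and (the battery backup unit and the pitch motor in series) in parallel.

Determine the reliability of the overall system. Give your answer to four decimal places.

0.8573

Series (pitch drive inverter and slip-ring assembly): 0.732000 × 0.758000 = 0.554856
Series (battery backup unit and pitch motor): 0.927000 × 0.733000 = 0.679491
Parallel ([0.554856] and [0.679491]): 1 − (1 − 0.554856)(1 − 0.679491) = 0.8573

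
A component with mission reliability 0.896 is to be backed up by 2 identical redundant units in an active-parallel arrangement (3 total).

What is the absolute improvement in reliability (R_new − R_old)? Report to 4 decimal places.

R_before = 0.896
R_after = 1 − (1 − 0.896)^3 = 0.9989
ΔR = 0.9989 − 0.896 = 0.1029

0.1029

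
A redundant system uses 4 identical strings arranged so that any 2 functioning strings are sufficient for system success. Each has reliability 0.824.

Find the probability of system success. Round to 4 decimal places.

R = Σ_{i=2}^{4} C(4,i) p^i (1−p)^{4−i} with p = 0.824
C(4,2)·0.824^2·0.176^2 = 0.126192
C(4,3)·0.824^3·0.176^1 = 0.393871
C(4,4)·0.824^4·0.176^0 = 0.461008
Sum = 0.9811

0.9811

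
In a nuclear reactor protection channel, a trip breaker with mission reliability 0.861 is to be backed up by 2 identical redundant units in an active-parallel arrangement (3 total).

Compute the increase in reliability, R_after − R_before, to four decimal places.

0.1363

R_before = 0.861
R_after = 1 − (1 − 0.861)^3 = 0.9973
ΔR = 0.9973 − 0.861 = 0.1363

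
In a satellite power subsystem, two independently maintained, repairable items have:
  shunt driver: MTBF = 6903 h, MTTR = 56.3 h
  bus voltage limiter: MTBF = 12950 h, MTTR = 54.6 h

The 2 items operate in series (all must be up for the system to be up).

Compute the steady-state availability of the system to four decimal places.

A(shunt driver) = MTBF/(MTBF+MTTR) = 6903/(6903+56.3) = 0.991910
A(bus voltage limiter) = MTBF/(MTBF+MTTR) = 12950/(12950+54.6) = 0.995801
Series availability: 0.991910 × 0.995801 = 0.9877

0.9877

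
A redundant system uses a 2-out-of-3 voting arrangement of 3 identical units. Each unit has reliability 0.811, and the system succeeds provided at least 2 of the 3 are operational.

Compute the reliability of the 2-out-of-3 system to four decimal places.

0.9063

R = Σ_{i=2}^{3} C(3,i) p^i (1−p)^{3−i} with p = 0.811
C(3,2)·0.811^2·0.189^1 = 0.372928
C(3,3)·0.811^3·0.189^0 = 0.533412
Sum = 0.9063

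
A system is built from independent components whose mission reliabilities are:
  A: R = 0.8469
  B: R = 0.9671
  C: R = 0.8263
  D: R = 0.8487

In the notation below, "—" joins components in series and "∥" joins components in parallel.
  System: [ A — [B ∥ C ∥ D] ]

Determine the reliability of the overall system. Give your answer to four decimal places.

Parallel (B, C, and D): 1 − (1 − 0.967100)(1 − 0.826300)(1 − 0.848700) = 0.999135
Series (A and [0.999135]): 0.846900 × 0.999135 = 0.8462

0.8462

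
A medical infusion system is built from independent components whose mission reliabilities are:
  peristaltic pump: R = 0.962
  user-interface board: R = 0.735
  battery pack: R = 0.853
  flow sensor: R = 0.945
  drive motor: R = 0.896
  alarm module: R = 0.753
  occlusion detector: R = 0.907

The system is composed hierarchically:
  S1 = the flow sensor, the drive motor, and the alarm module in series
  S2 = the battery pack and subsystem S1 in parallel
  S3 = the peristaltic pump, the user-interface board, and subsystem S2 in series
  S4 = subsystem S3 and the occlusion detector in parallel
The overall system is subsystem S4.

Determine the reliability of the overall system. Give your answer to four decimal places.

Series (flow sensor, drive motor, and alarm module): 0.945000 × 0.896000 × 0.753000 = 0.637580
Parallel (battery pack and [0.637580]): 1 − (1 − 0.853000)(1 − 0.637580) = 0.946724
Series (peristaltic pump, user-interface board, and [0.946724]): 0.962000 × 0.735000 × 0.946724 = 0.669400
Parallel ([0.669400] and occlusion detector): 1 − (1 − 0.669400)(1 − 0.907000) = 0.9693

0.9693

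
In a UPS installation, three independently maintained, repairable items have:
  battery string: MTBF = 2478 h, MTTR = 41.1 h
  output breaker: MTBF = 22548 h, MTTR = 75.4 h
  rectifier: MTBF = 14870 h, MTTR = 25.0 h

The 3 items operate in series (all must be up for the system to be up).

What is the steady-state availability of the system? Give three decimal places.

0.979

A(battery string) = MTBF/(MTBF+MTTR) = 2478/(2478+41.1) = 0.983685
A(output breaker) = MTBF/(MTBF+MTTR) = 22548/(22548+75.4) = 0.996667
A(rectifier) = MTBF/(MTBF+MTTR) = 14870/(14870+25.0) = 0.998322
Series availability: 0.983685 × 0.996667 × 0.998322 = 0.979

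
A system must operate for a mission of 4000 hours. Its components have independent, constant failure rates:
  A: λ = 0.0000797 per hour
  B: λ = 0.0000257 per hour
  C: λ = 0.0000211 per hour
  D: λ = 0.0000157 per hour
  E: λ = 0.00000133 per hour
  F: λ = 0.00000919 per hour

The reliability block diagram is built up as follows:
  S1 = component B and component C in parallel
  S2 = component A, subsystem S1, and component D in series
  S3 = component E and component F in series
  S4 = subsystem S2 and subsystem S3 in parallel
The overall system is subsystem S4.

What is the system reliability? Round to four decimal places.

0.9867

R(A) = exp(−0.0000797 × 4000) = 0.727021
R(B) = exp(−0.0000257 × 4000) = 0.902307
R(C) = exp(−0.0000211 × 4000) = 0.919064
R(D) = exp(−0.0000157 × 4000) = 0.939131
R(E) = exp(−0.00000133 × 4000) = 0.994694
R(F) = exp(−0.00000919 × 4000) = 0.963907
Parallel (B and C): 1 − (1 − 0.902307)(1 − 0.919064) = 0.992093
Series (A, [0.992093], and D): 0.727021 × 0.992093 × 0.939131 = 0.677369
Series (E and F): 0.994694 × 0.963907 = 0.958793
Parallel ([0.677369] and [0.958793]): 1 − (1 − 0.677369)(1 − 0.958793) = 0.9867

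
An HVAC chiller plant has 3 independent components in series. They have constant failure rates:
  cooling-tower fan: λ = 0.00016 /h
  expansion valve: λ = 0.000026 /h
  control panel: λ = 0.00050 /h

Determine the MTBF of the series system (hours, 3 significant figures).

Series of exponential components: λ_sys = Σ λ_i
λ_sys = 0.00016 + 0.000026 + 0.00050 = 6.8600e-04 /h
MTBF = 1 / λ_sys = 1460 h

1460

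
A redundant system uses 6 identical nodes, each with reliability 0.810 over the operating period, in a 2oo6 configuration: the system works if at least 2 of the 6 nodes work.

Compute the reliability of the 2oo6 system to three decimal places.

R = Σ_{i=2}^{6} C(6,i) p^i (1−p)^{6−i} with p = 0.810
C(6,2)·0.810^2·0.190^4 = 0.01283
C(6,3)·0.810^3·0.190^3 = 0.07290
C(6,4)·0.810^4·0.190^2 = 0.23310
C(6,5)·0.810^5·0.190^1 = 0.39749
C(6,6)·0.810^6·0.190^0 = 0.28243
Sum = 0.999

0.999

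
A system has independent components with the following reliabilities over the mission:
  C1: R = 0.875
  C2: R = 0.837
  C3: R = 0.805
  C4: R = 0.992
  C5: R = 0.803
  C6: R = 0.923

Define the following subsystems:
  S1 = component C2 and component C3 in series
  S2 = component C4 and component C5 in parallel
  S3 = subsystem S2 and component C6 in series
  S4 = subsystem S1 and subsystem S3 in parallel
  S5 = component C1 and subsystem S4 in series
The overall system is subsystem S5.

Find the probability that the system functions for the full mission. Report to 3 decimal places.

Series (C2 and C3): 0.83700 × 0.80500 = 0.67379
Parallel (C4 and C5): 1 − (1 − 0.99200)(1 − 0.80300) = 0.99842
Series ([0.99842] and C6): 0.99842 × 0.92300 = 0.92154
Parallel ([0.67379] and [0.92154]): 1 − (1 − 0.67379)(1 − 0.92154) = 0.97441
Series (C1 and [0.97441]): 0.87500 × 0.97441 = 0.853

0.853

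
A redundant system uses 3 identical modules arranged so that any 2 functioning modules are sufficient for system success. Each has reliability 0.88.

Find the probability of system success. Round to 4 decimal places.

0.9603

R = Σ_{i=2}^{3} C(3,i) p^i (1−p)^{3−i} with p = 0.88
C(3,2)·0.88^2·0.12^1 = 0.278784
C(3,3)·0.88^3·0.12^0 = 0.681472
Sum = 0.9603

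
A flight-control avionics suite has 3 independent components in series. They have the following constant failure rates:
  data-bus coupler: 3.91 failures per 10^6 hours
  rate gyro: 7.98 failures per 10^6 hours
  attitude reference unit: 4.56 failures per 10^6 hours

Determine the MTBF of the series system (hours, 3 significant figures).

Series of exponential components: λ_sys = Σ λ_i
λ_sys = 0.00000391 + 0.00000798 + 0.00000456 = 1.6450e-05 /h
MTBF = 1 / λ_sys = 60800 h

60800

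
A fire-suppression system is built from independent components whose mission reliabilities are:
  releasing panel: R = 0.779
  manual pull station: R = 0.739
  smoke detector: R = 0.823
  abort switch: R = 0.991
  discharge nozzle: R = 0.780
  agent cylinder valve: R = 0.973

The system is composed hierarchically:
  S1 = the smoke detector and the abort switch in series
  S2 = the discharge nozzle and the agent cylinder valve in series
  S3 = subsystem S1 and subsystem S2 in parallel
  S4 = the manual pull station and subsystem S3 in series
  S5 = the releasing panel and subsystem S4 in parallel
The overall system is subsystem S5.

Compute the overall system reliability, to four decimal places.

Series (smoke detector and abort switch): 0.823000 × 0.991000 = 0.815593
Series (discharge nozzle and agent cylinder valve): 0.780000 × 0.973000 = 0.758940
Parallel ([0.815593] and [0.758940]): 1 − (1 − 0.815593)(1 − 0.758940) = 0.955547
Series (manual pull station and [0.955547]): 0.739000 × 0.955547 = 0.706149
Parallel (releasing panel and [0.706149]): 1 − (1 − 0.779000)(1 − 0.706149) = 0.9351

0.9351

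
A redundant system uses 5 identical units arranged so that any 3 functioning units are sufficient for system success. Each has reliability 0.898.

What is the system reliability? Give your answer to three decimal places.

0.991

R = Σ_{i=3}^{5} C(5,i) p^i (1−p)^{5−i} with p = 0.898
C(5,3)·0.898^3·0.102^2 = 0.07534
C(5,4)·0.898^4·0.102^1 = 0.33165
C(5,5)·0.898^5·0.102^0 = 0.58396
Sum = 0.991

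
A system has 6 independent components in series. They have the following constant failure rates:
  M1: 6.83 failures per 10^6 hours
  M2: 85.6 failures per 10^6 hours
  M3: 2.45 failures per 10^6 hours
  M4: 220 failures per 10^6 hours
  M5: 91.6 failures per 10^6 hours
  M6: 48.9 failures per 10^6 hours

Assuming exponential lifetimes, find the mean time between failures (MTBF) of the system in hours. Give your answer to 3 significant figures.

Series of exponential components: λ_sys = Σ λ_i
λ_sys = 0.00000683 + 0.0000856 + 0.00000245 + 0.000220 + 0.0000916 + 0.0000489 = 4.5538e-04 /h
MTBF = 1 / λ_sys = 2200 h

2200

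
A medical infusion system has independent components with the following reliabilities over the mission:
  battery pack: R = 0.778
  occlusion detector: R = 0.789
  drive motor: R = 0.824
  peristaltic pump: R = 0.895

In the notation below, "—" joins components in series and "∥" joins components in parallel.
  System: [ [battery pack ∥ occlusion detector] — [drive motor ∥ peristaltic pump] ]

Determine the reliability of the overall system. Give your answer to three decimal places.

0.936

Parallel (battery pack and occlusion detector): 1 − (1 − 0.77800)(1 − 0.78900) = 0.95316
Parallel (drive motor and peristaltic pump): 1 − (1 − 0.82400)(1 − 0.89500) = 0.98152
Series ([0.95316] and [0.98152]): 0.95316 × 0.98152 = 0.936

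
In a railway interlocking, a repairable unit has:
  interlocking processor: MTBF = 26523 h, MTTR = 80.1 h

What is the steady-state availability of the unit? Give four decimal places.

0.9970

A(interlocking processor) = MTBF/(MTBF+MTTR) = 26523/(26523+80.1) = 0.9970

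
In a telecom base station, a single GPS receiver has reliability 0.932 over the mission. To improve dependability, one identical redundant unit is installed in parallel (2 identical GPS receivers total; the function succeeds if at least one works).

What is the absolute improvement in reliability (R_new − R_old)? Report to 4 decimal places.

0.0634

R_before = 0.932
R_after = 1 − (1 − 0.932)^2 = 0.9954
ΔR = 0.9954 − 0.932 = 0.0634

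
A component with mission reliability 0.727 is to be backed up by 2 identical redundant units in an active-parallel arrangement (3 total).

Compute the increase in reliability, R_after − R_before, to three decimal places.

R_before = 0.727
R_after = 1 − (1 − 0.727)^3 = 0.980
ΔR = 0.980 − 0.727 = 0.253

0.253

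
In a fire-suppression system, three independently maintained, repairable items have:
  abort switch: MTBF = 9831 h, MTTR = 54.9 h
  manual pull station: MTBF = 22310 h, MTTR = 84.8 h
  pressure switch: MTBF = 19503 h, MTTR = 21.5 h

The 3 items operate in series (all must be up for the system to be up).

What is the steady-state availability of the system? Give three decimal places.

0.990

A(abort switch) = MTBF/(MTBF+MTTR) = 9831/(9831+54.9) = 0.994447
A(manual pull station) = MTBF/(MTBF+MTTR) = 22310/(22310+84.8) = 0.996213
A(pressure switch) = MTBF/(MTBF+MTTR) = 19503/(19503+21.5) = 0.998899
Series availability: 0.994447 × 0.996213 × 0.998899 = 0.990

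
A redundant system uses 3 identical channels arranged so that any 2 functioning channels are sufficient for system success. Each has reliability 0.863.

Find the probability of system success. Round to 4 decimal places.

R = Σ_{i=2}^{3} C(3,i) p^i (1−p)^{3−i} with p = 0.863
C(3,2)·0.863^2·0.137^1 = 0.306100
C(3,3)·0.863^3·0.137^0 = 0.642736
Sum = 0.9488

0.9488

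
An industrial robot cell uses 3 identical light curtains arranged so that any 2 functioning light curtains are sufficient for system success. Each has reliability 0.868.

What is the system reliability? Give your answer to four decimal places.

R = Σ_{i=2}^{3} C(3,i) p^i (1−p)^{3−i} with p = 0.868
C(3,2)·0.868^2·0.132^1 = 0.298356
C(3,3)·0.868^3·0.132^0 = 0.653972
Sum = 0.9523

0.9523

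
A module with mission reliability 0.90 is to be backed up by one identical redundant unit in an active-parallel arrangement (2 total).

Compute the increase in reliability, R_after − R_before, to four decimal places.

0.0900

R_before = 0.90
R_after = 1 − (1 − 0.90)^2 = 0.9900
ΔR = 0.9900 − 0.90 = 0.0900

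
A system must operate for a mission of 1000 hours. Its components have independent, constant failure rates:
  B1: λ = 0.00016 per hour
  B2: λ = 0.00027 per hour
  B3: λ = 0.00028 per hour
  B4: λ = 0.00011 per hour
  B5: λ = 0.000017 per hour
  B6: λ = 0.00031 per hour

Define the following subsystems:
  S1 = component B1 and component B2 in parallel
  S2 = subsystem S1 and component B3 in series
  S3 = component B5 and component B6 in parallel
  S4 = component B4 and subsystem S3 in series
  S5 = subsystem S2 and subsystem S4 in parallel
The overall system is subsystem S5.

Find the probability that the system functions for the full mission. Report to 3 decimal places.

0.971

R(B1) = exp(−0.00016 × 1000) = 0.85214
R(B2) = exp(−0.00027 × 1000) = 0.76338
R(B3) = exp(−0.00028 × 1000) = 0.75578
R(B4) = exp(−0.00011 × 1000) = 0.89583
R(B5) = exp(−0.000017 × 1000) = 0.98314
R(B6) = exp(−0.00031 × 1000) = 0.73345
Parallel (B1 and B2): 1 − (1 − 0.85214)(1 − 0.76338) = 0.96501
Series ([0.96501] and B3): 0.96501 × 0.75578 = 0.72934
Parallel (B5 and B6): 1 − (1 − 0.98314)(1 − 0.73345) = 0.99551
Series (B4 and [0.99551]): 0.89583 × 0.99551 = 0.89181
Parallel ([0.72934] and [0.89181]): 1 − (1 − 0.72934)(1 − 0.89181) = 0.971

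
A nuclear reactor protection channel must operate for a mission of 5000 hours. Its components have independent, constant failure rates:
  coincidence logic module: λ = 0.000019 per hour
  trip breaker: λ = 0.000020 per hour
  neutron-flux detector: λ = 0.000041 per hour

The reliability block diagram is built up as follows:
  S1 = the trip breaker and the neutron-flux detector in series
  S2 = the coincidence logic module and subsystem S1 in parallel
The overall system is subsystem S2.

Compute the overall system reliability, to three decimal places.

0.976

R(coincidence logic module) = exp(−0.000019 × 5000) = 0.90937
R(trip breaker) = exp(−0.000020 × 5000) = 0.90484
R(neutron-flux detector) = exp(−0.000041 × 5000) = 0.81465
Series (trip breaker and neutron-flux detector): 0.90484 × 0.81465 = 0.73713
Parallel (coincidence logic module and [0.73713]): 1 − (1 − 0.90937)(1 − 0.73713) = 0.976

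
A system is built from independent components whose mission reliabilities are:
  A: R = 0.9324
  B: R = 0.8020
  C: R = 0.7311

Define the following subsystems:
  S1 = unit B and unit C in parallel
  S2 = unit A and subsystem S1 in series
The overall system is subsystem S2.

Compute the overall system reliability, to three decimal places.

Parallel (B and C): 1 − (1 − 0.80200)(1 − 0.73110) = 0.94676
Series (A and [0.94676]): 0.93240 × 0.94676 = 0.883

0.883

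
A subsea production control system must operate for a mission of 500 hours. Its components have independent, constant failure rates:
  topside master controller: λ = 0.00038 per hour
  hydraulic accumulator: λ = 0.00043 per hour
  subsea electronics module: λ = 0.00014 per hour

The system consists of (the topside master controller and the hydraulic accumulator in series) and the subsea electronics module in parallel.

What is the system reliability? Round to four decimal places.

0.9775

R(topside master controller) = exp(−0.00038 × 500) = 0.826959
R(hydraulic accumulator) = exp(−0.00043 × 500) = 0.806541
R(subsea electronics module) = exp(−0.00014 × 500) = 0.932394
Series (topside master controller and hydraulic accumulator): 0.826959 × 0.806541 = 0.666976
Parallel ([0.666976] and subsea electronics module): 1 − (1 − 0.666976)(1 − 0.932394) = 0.9775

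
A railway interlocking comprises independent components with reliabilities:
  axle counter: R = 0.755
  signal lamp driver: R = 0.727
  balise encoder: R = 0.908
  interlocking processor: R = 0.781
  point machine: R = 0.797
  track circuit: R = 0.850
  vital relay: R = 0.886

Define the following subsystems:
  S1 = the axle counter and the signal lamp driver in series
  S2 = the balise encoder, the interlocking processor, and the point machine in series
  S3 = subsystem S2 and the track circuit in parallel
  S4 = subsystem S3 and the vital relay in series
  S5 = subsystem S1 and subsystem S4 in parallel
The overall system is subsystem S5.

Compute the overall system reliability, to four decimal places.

Series (axle counter and signal lamp driver): 0.755000 × 0.727000 = 0.548885
Series (balise encoder, interlocking processor, and point machine): 0.908000 × 0.781000 × 0.797000 = 0.565191
Parallel ([0.565191] and track circuit): 1 − (1 − 0.565191)(1 − 0.850000) = 0.934779
Series ([0.934779] and vital relay): 0.934779 × 0.886000 = 0.828214
Parallel ([0.548885] and [0.828214]): 1 − (1 − 0.548885)(1 − 0.828214) = 0.9225

0.9225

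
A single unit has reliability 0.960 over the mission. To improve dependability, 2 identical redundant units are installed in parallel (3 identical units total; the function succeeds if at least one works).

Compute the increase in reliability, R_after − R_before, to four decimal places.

0.0399

R_before = 0.960
R_after = 1 − (1 − 0.960)^3 = 0.9999
ΔR = 0.9999 − 0.960 = 0.0399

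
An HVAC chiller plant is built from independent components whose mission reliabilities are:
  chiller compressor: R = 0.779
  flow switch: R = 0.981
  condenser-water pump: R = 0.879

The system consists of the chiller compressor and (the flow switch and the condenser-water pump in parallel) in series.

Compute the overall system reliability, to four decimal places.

Parallel (flow switch and condenser-water pump): 1 − (1 − 0.981000)(1 − 0.879000) = 0.997701
Series (chiller compressor and [0.997701]): 0.779000 × 0.997701 = 0.7772

0.7772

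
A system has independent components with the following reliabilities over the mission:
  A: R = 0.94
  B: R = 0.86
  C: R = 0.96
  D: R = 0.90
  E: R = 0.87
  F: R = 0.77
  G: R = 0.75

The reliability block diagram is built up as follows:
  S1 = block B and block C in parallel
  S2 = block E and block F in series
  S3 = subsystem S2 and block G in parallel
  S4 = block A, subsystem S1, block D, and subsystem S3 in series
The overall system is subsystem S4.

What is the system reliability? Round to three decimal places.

0.772

Parallel (B and C): 1 − (1 − 0.86000)(1 − 0.96000) = 0.99440
Series (E and F): 0.87000 × 0.77000 = 0.66990
Parallel ([0.66990] and G): 1 − (1 − 0.66990)(1 − 0.75000) = 0.91748
Series (A, [0.99440], D, and [0.91748]): 0.94000 × 0.99440 × 0.90000 × 0.91748 = 0.772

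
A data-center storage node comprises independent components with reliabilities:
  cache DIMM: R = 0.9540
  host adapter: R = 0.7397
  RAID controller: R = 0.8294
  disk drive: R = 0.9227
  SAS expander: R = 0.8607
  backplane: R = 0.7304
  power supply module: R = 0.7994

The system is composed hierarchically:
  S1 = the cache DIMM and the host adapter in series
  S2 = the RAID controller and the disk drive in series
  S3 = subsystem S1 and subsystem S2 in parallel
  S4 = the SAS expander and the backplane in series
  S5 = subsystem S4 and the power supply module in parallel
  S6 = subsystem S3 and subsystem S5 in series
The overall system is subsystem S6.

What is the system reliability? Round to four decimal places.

0.8616

Series (cache DIMM and host adapter): 0.954000 × 0.739700 = 0.705674
Series (RAID controller and disk drive): 0.829400 × 0.922700 = 0.765287
Parallel ([0.705674] and [0.765287]): 1 − (1 − 0.705674)(1 − 0.765287) = 0.930918
Series (SAS expander and backplane): 0.860700 × 0.730400 = 0.628655
Parallel ([0.628655] and power supply module): 1 − (1 − 0.628655)(1 − 0.799400) = 0.925508
Series ([0.930918] and [0.925508]): 0.930918 × 0.925508 = 0.8616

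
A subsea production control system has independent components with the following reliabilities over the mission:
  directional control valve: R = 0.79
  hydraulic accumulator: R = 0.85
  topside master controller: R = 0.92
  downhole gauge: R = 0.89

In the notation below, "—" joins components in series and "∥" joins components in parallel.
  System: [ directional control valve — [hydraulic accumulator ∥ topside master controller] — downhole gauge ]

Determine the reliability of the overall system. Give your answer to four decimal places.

0.6947

Parallel (hydraulic accumulator and topside master controller): 1 − (1 − 0.850000)(1 − 0.920000) = 0.988000
Series (directional control valve, [0.988000], and downhole gauge): 0.790000 × 0.988000 × 0.890000 = 0.6947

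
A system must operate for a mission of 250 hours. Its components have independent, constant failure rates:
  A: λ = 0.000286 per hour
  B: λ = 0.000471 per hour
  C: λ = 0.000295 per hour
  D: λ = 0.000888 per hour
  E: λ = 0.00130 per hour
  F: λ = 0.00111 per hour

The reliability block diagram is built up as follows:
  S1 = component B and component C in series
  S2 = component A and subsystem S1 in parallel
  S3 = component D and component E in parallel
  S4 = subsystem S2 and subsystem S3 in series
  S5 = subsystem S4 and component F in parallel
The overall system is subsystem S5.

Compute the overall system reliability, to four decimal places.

R(A) = exp(−0.000286 × 250) = 0.930996
R(B) = exp(−0.000471 × 250) = 0.888918
R(C) = exp(−0.000295 × 250) = 0.928904
R(D) = exp(−0.000888 × 250) = 0.800915
R(E) = exp(−0.00130 × 250) = 0.722527
R(F) = exp(−0.00111 × 250) = 0.757676
Series (B and C): 0.888918 × 0.928904 = 0.825719
Parallel (A and [0.825719]): 1 − (1 − 0.930996)(1 − 0.825719) = 0.987974
Parallel (D and E): 1 − (1 − 0.800915)(1 − 0.722527) = 0.944759
Series ([0.987974] and [0.944759]): 0.987974 × 0.944759 = 0.933397
Parallel ([0.933397] and F): 1 − (1 − 0.933397)(1 − 0.757676) = 0.9839

0.9839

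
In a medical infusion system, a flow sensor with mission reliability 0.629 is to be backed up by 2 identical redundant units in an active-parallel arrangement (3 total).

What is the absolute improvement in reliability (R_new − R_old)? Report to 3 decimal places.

R_before = 0.629
R_after = 1 − (1 − 0.629)^3 = 0.949
ΔR = 0.949 − 0.629 = 0.320

0.320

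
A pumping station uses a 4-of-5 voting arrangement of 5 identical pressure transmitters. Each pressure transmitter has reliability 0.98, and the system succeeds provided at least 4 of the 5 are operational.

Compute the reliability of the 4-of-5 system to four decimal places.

0.9962

R = Σ_{i=4}^{5} C(5,i) p^i (1−p)^{5−i} with p = 0.98
C(5,4)·0.98^4·0.02^1 = 0.092237
C(5,5)·0.98^5·0.02^0 = 0.903921
Sum = 0.9962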